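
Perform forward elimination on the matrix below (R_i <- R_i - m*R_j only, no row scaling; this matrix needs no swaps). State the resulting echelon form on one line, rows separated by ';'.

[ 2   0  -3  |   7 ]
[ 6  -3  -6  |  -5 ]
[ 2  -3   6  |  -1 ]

Forward elimination:
R2 <- R2 - (3)*R1:  [   0   -3    3  -26 ]
R3 <- R3 - (1)*R1:  [  0  -3   9  -8 ]
R3 <- R3 - (1)*R2:  [  0   0   6  18 ]
Row echelon form:
[ 2   0  -3  |    7 ]
[ 0  -3   3  |  -26 ]
[ 0   0   6  |   18 ]

REF = [2 0 -3 7; 0 -3 3 -26; 0 0 6 18]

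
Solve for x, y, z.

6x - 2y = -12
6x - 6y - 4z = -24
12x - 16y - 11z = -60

(-1, 3, 0)

Forward elimination on [A|b]:
R2 <- R2 - (1)*R1:  [   0   -4   -4  -12 ]
R3 <- R3 - (2)*R1:  [   0  -12  -11  -36 ]
R3 <- R3 - (3)*R2:  [ 0  0  1  0 ]
Row echelon form:
[ 6  -2   0  |  -12 ]
[ 0  -4  -4  |  -12 ]
[ 0   0   1  |    0 ]
Back-substitution:
z = (0) / 1 = 0
y = (-12 - (-4)*(0)) / -4 = 3
x = (-12 - (-2)*(3)) / 6 = -1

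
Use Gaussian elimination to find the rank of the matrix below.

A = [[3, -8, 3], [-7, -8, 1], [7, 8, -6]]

Row reduction:
R2 <- R2 - (-7/3)*R1:  [     0  -80/3      8 ]
R3 <- R3 - (7/3)*R1:  [    0  80/3   -13 ]
R3 <- R3 - (-1)*R2:  [  0   0  -5 ]
Row echelon form:
[ 3     -8   3 ]
[ 0  -80/3   8 ]
[ 0      0  -5 ]
Nonzero rows / pivot columns: 3

rank(A) = 3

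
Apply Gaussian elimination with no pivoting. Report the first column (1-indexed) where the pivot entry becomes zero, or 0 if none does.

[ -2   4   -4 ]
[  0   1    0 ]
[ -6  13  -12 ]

Naive forward elimination:
R3 <- R3 - (3)*R1:  [ 0  1  0 ]
R3 <- R3 - (1)*R2:  [ 0  0  0 ]
Matrix at this point:
[ -2  4  -4 ]
[  0  1   0 ]
[  0  0   0 ]
Pivot entry (3,3) in the last row is zero and there are no rows below to swap with -> zero pivot in column 3 (A is singular).

first zero-pivot column = 3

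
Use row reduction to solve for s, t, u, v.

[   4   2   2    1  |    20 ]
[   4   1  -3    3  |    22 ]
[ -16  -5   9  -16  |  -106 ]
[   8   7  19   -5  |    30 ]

Forward elimination on [A|b]:
R2 <- R2 - (1)*R1:  [  0  -1  -5   2   2 ]
R3 <- R3 - (-4)*R1:  [   0    3   17  -12  -26 ]
R4 <- R4 - (2)*R1:  [   0    3   15   -7  -10 ]
R3 <- R3 - (-3)*R2:  [   0    0    2   -6  -20 ]
R4 <- R4 - (-3)*R2:  [  0   0   0  -1  -4 ]
Row echelon form:
[ 4   2   2   1  |   20 ]
[ 0  -1  -5   2  |    2 ]
[ 0   0   2  -6  |  -20 ]
[ 0   0   0  -1  |   -4 ]
Back-substitution:
v = (-4) / -1 = 4
u = (-20 - (-6)*(4)) / 2 = 2
t = (2 - (-5)*(2) - (2)*(4)) / -1 = -4
s = (20 - (2)*(-4) - (2)*(2) - (1)*(4)) / 4 = 5

(5, -4, 2, 4)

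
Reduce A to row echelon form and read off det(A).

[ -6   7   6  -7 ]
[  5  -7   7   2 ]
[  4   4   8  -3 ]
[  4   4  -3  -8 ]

Forward elimination:
R2 <- R2 - (-5/6)*R1:  [     0   -7/6     12  -23/6 ]
R3 <- R3 - (-2/3)*R1:  [     0   26/3     12  -23/3 ]
R4 <- R4 - (-2/3)*R1:  [     0   26/3      1  -38/3 ]
R3 <- R3 - (-52/7)*R2:  [      0       0   708/7  -253/7 ]
R4 <- R4 - (-52/7)*R2:  [      0       0   631/7  -288/7 ]
R4 <- R4 - (631/708)*R3:  [         0          0          0  -6323/708 ]
Upper-triangular form:
[ -6     7      6         -7 ]
[  0  -7/6     12      -23/6 ]
[  0     0  708/7     -253/7 ]
[  0     0      0  -6323/708 ]
det(A) = (-1)^0 * (-6) * (-7/6) * (708/7) * (-6323/708) = -6323  (0 row swaps -> sign +1)

det(A) = -6323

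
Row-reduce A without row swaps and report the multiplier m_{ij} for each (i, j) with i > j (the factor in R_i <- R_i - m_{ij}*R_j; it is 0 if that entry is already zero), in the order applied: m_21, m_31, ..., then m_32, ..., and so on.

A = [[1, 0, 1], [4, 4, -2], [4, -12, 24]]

Forward elimination:
R2 <- R2 - (4)*R1:  [  0   4  -6 ]
R3 <- R3 - (4)*R1:  [   0  -12   20 ]
R3 <- R3 - (-3)*R2:  [ 0  0  2 ]
Multipliers (in order of application): m_{21} = 4, m_{31} = 4, m_{32} = -3

multipliers: 4, 4, -3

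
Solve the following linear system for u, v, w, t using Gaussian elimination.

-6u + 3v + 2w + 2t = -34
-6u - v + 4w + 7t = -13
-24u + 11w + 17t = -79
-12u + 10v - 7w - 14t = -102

(4, -4, 0, 1)

Forward elimination on [A|b]:
R2 <- R2 - (1)*R1:  [  0  -4   2   5  21 ]
R3 <- R3 - (4)*R1:  [   0  -12    3    9   57 ]
R4 <- R4 - (2)*R1:  [   0    4  -11  -18  -34 ]
R3 <- R3 - (3)*R2:  [  0   0  -3  -6  -6 ]
R4 <- R4 - (-1)*R2:  [   0    0   -9  -13  -13 ]
R4 <- R4 - (3)*R3:  [ 0  0  0  5  5 ]
Row echelon form:
[ -6   3   2   2  |  -34 ]
[  0  -4   2   5  |   21 ]
[  0   0  -3  -6  |   -6 ]
[  0   0   0   5  |    5 ]
Back-substitution:
t = (5) / 5 = 1
w = (-6 - (-6)*(1)) / -3 = 0
v = (21 - (2)*(0) - (5)*(1)) / -4 = -4
u = (-34 - (3)*(-4) - (2)*(0) - (2)*(1)) / -6 = 4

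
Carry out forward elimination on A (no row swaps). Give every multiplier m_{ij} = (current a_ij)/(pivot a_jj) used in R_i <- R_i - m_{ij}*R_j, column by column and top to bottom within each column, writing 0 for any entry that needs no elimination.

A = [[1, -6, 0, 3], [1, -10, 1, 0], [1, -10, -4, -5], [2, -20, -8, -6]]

Forward elimination:
R2 <- R2 - (1)*R1:  [  0  -4   1  -3 ]
R3 <- R3 - (1)*R1:  [  0  -4  -4  -8 ]
R4 <- R4 - (2)*R1:  [   0   -8   -8  -12 ]
R3 <- R3 - (1)*R2:  [  0   0  -5  -5 ]
R4 <- R4 - (2)*R2:  [   0    0  -10   -6 ]
R4 <- R4 - (2)*R3:  [ 0  0  0  4 ]
Multipliers (in order of application): m_{21} = 1, m_{31} = 1, m_{41} = 2, m_{32} = 1, m_{42} = 2, m_{43} = 2

multipliers: 1, 1, 2, 1, 2, 2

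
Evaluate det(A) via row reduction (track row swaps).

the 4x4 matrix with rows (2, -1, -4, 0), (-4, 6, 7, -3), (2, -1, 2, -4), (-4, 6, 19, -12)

Forward elimination:
R2 <- R2 - (-2)*R1:  [  0   4  -1  -3 ]
R3 <- R3 - (1)*R1:  [  0   0   6  -4 ]
R4 <- R4 - (-2)*R1:  [   0    4   11  -12 ]
R4 <- R4 - (1)*R2:  [  0   0  12  -9 ]
R4 <- R4 - (2)*R3:  [  0   0   0  -1 ]
Upper-triangular form:
[ 2  -1  -4   0 ]
[ 0   4  -1  -3 ]
[ 0   0   6  -4 ]
[ 0   0   0  -1 ]
det(A) = (-1)^0 * (2) * (4) * (6) * (-1) = -48  (0 row swaps -> sign +1)

det(A) = -48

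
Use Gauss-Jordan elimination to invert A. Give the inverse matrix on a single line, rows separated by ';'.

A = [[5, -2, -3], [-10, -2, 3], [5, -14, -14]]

inverse = [7/15 7/75 -2/25; -5/6 -11/30 1/10; 1 2/5 -1/5]

Gauss-Jordan on [A | I]:
R1 <- (1/5)*R1:  [    1  -2/5  -3/5  |   1/5     0     0 ]
R2 <- R2 - (-10)*R1:  [  0  -6  -3  |   2   1   0 ]
R3 <- R3 - (5)*R1:  [   0  -12  -11  |   -1    0    1 ]
R2 <- (1/-6)*R2:  [    0     1   1/2  |  -1/3  -1/6     0 ]
R1 <- R1 - (-2/5)*R2:  [     1      0   -2/5  |   1/15  -1/15      0 ]
R3 <- R3 - (-12)*R2:  [  0   0  -5  |  -5  -2   1 ]
R3 <- (1/-5)*R3:  [    0     0     1  |     1   2/5  -1/5 ]
R1 <- R1 - (-2/5)*R3:  [     1      0      0  |   7/15   7/75  -2/25 ]
R2 <- R2 - (1/2)*R3:  [      0       1       0  |    -5/6  -11/30    1/10 ]
Right block of [I | A^{-1}] is the inverse:
[ 7/15    7/75  -2/25 ]
[ -5/6  -11/30   1/10 ]
[    1     2/5   -1/5 ]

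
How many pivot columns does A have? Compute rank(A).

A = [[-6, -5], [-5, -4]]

Row reduction:
R2 <- R2 - (5/6)*R1:  [   0  1/6 ]
Row echelon form:
[ -6   -5 ]
[  0  1/6 ]
Nonzero rows / pivot columns: 2

rank(A) = 2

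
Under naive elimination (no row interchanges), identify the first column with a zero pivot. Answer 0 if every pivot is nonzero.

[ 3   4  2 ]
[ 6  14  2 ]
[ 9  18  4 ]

first zero-pivot column = 3

Naive forward elimination:
R2 <- R2 - (2)*R1:  [  0   6  -2 ]
R3 <- R3 - (3)*R1:  [  0   6  -2 ]
R3 <- R3 - (1)*R2:  [ 0  0  0 ]
Matrix at this point:
[ 3  4   2 ]
[ 0  6  -2 ]
[ 0  0   0 ]
Pivot entry (3,3) in the last row is zero and there are no rows below to swap with -> zero pivot in column 3 (A is singular).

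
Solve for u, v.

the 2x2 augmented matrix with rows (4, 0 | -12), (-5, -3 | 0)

Forward elimination on [A|b]:
R2 <- R2 - (-5/4)*R1:  [   0   -3  -15 ]
Row echelon form:
[ 4   0  |  -12 ]
[ 0  -3  |  -15 ]
Back-substitution:
v = (-15) / -3 = 5
u = (-12) / 4 = -3

(-3, 5)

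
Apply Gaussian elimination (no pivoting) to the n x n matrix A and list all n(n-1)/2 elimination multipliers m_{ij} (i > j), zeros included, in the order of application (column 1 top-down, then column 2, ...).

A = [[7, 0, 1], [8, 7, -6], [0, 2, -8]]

multipliers: 8/7, 0, 2/7

Forward elimination:
R2 <- R2 - (8/7)*R1:  [     0      7  -50/7 ]
R3: entry in column 1 is already 0 -> m_{31} = 0 (no row operation needed)
R3 <- R3 - (2/7)*R2:  [       0        0  -292/49 ]
Multipliers (in order of application): m_{21} = 8/7, m_{31} = 0, m_{32} = 2/7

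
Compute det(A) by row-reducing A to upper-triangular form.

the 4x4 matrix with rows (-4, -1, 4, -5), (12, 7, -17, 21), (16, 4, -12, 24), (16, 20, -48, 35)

det(A) = -192

Forward elimination:
R2 <- R2 - (-3)*R1:  [  0   4  -5   6 ]
R3 <- R3 - (-4)*R1:  [ 0  0  4  4 ]
R4 <- R4 - (-4)*R1:  [   0   16  -32   15 ]
R4 <- R4 - (4)*R2:  [   0    0  -12   -9 ]
R4 <- R4 - (-3)*R3:  [ 0  0  0  3 ]
Upper-triangular form:
[ -4  -1   4  -5 ]
[  0   4  -5   6 ]
[  0   0   4   4 ]
[  0   0   0   3 ]
det(A) = (-1)^0 * (-4) * (4) * (4) * (3) = -192  (0 row swaps -> sign +1)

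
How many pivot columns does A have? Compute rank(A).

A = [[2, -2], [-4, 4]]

rank(A) = 1

Row reduction:
R2 <- R2 - (-2)*R1:  [ 0  0 ]
Row echelon form:
[ 2  -2 ]
[ 0   0 ]
Nonzero rows / pivot columns: 1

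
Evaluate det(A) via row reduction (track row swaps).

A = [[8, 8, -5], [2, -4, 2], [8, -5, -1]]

Forward elimination:
R2 <- R2 - (1/4)*R1:  [    0    -6  13/4 ]
R3 <- R3 - (1)*R1:  [   0  -13    4 ]
R3 <- R3 - (13/6)*R2:  [      0       0  -73/24 ]
Upper-triangular form:
[ 8   8      -5 ]
[ 0  -6    13/4 ]
[ 0   0  -73/24 ]
det(A) = (-1)^0 * (8) * (-6) * (-73/24) = 146  (0 row swaps -> sign +1)

det(A) = 146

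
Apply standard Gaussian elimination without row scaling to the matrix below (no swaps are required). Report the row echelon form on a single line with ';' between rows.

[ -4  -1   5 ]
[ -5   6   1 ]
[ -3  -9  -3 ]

Forward elimination:
R2 <- R2 - (5/4)*R1:  [     0   29/4  -21/4 ]
R3 <- R3 - (3/4)*R1:  [     0  -33/4  -27/4 ]
R3 <- R3 - (-33/29)*R2:  [       0        0  -369/29 ]
Row echelon form:
[ -4    -1        5 ]
[  0  29/4    -21/4 ]
[  0     0  -369/29 ]

REF = [-4 -1 5; 0 29/4 -21/4; 0 0 -369/29]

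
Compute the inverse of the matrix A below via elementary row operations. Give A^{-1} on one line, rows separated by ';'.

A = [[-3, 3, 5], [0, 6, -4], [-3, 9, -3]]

Gauss-Jordan on [A | I]:
R1 <- (1/-3)*R1:  [    1    -1  -5/3  |  -1/3     0     0 ]
R3 <- R3 - (-3)*R1:  [  0   6  -8  |  -1   0   1 ]
R2 <- (1/6)*R2:  [    0     1  -2/3  |     0   1/6     0 ]
R1 <- R1 - (-1)*R2:  [    1     0  -7/3  |  -1/3   1/6     0 ]
R3 <- R3 - (6)*R2:  [  0   0  -4  |  -1  -1   1 ]
R3 <- (1/-4)*R3:  [    0     0     1  |   1/4   1/4  -1/4 ]
R1 <- R1 - (-7/3)*R3:  [     1      0      0  |    1/4    3/4  -7/12 ]
R2 <- R2 - (-2/3)*R3:  [    0     1     0  |   1/6   1/3  -1/6 ]
Right block of [I | A^{-1}] is the inverse:
[ 1/4  3/4  -7/12 ]
[ 1/6  1/3   -1/6 ]
[ 1/4  1/4   -1/4 ]

inverse = [1/4 3/4 -7/12; 1/6 1/3 -1/6; 1/4 1/4 -1/4]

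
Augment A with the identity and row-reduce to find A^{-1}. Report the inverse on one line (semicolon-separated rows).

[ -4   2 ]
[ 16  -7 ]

inverse = [7/4 1/2; 4 1]

Gauss-Jordan on [A | I]:
R1 <- (1/-4)*R1:  [    1  -1/2  |  -1/4     0 ]
R2 <- R2 - (16)*R1:  [ 0  1  |  4  1 ]
R1 <- R1 - (-1/2)*R2:  [   1    0  |  7/4  1/2 ]
Right block of [I | A^{-1}] is the inverse:
[ 7/4  1/2 ]
[   4    1 ]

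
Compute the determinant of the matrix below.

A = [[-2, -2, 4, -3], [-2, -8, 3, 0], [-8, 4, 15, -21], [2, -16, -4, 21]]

Forward elimination:
R2 <- R2 - (1)*R1:  [  0  -6  -1   3 ]
R3 <- R3 - (4)*R1:  [  0  12  -1  -9 ]
R4 <- R4 - (-1)*R1:  [   0  -18    0   18 ]
R3 <- R3 - (-2)*R2:  [  0   0  -3  -3 ]
R4 <- R4 - (3)*R2:  [ 0  0  3  9 ]
R4 <- R4 - (-1)*R3:  [ 0  0  0  6 ]
Upper-triangular form:
[ -2  -2   4  -3 ]
[  0  -6  -1   3 ]
[  0   0  -3  -3 ]
[  0   0   0   6 ]
det(A) = (-1)^0 * (-2) * (-6) * (-3) * (6) = -216  (0 row swaps -> sign +1)

det(A) = -216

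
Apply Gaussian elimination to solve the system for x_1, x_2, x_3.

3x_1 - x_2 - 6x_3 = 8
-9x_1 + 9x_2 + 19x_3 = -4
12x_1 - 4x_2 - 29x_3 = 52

Forward elimination on [A|b]:
R2 <- R2 - (-3)*R1:  [  0   6   1  20 ]
R3 <- R3 - (4)*R1:  [  0   0  -5  20 ]
Row echelon form:
[ 3  -1  -6  |   8 ]
[ 0   6   1  |  20 ]
[ 0   0  -5  |  20 ]
Back-substitution:
x_3 = (20) / -5 = -4
x_2 = (20 - (1)*(-4)) / 6 = 4
x_1 = (8 - (-1)*(4) - (-6)*(-4)) / 3 = -4

(-4, 4, -4)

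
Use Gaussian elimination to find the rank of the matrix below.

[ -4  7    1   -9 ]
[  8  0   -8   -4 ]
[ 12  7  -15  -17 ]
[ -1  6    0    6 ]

Row reduction:
R2 <- R2 - (-2)*R1:  [   0   14   -6  -22 ]
R3 <- R3 - (-3)*R1:  [   0   28  -12  -44 ]
R4 <- R4 - (1/4)*R1:  [    0  17/4  -1/4  33/4 ]
R3 <- R3 - (2)*R2:  [ 0  0  0  0 ]
R4 <- R4 - (17/56)*R2:  [      0       0    11/7  209/14 ]
R3 <-> R4   (pivot in column 3 was zero)
[ -4   7     1      -9 ]
[  0  14    -6     -22 ]
[  0   0  11/7  209/14 ]
[  0   0     0       0 ]
Row echelon form:
[ -4   7     1      -9 ]
[  0  14    -6     -22 ]
[  0   0  11/7  209/14 ]
[  0   0     0       0 ]
Nonzero rows / pivot columns: 3

rank(A) = 3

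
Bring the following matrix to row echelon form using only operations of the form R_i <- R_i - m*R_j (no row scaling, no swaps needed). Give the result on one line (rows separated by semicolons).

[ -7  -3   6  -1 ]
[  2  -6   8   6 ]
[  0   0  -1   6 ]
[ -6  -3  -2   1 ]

REF = [-7 -3 6 -1; 0 -48/7 68/7 40/7; 0 0 -1 6; 0 0 0 -45]

Forward elimination:
R2 <- R2 - (-2/7)*R1:  [     0  -48/7   68/7   40/7 ]
R4 <- R4 - (6/7)*R1:  [     0   -3/7  -50/7   13/7 ]
R4 <- R4 - (1/16)*R2:  [     0      0  -31/4    3/2 ]
R4 <- R4 - (31/4)*R3:  [   0    0    0  -45 ]
Row echelon form:
[ -7     -3     6    -1 ]
[  0  -48/7  68/7  40/7 ]
[  0      0    -1     6 ]
[  0      0     0   -45 ]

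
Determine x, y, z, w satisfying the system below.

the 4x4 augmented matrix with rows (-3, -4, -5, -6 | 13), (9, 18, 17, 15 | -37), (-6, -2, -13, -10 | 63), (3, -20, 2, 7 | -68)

(-4, 3, -5, 2)

Forward elimination on [A|b]:
R2 <- R2 - (-3)*R1:  [  0   6   2  -3   2 ]
R3 <- R3 - (2)*R1:  [  0   6  -3   2  37 ]
R4 <- R4 - (-1)*R1:  [   0  -24   -3    1  -55 ]
R3 <- R3 - (1)*R2:  [  0   0  -5   5  35 ]
R4 <- R4 - (-4)*R2:  [   0    0    5  -11  -47 ]
R4 <- R4 - (-1)*R3:  [   0    0    0   -6  -12 ]
Row echelon form:
[ -3  -4  -5  -6  |   13 ]
[  0   6   2  -3  |    2 ]
[  0   0  -5   5  |   35 ]
[  0   0   0  -6  |  -12 ]
Back-substitution:
w = (-12) / -6 = 2
z = (35 - (5)*(2)) / -5 = -5
y = (2 - (2)*(-5) - (-3)*(2)) / 6 = 3
x = (13 - (-4)*(3) - (-5)*(-5) - (-6)*(2)) / -3 = -4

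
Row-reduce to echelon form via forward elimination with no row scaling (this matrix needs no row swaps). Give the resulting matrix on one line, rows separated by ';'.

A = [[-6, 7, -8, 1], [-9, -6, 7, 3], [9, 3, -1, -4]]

REF = [-6 7 -8 1; 0 -33/2 19 3/2; 0 0 28/11 -14/11]

Forward elimination:
R2 <- R2 - (3/2)*R1:  [     0  -33/2     19    3/2 ]
R3 <- R3 - (-3/2)*R1:  [    0  27/2   -13  -5/2 ]
R3 <- R3 - (-9/11)*R2:  [      0       0   28/11  -14/11 ]
Row echelon form:
[ -6      7     -8       1 ]
[  0  -33/2     19     3/2 ]
[  0      0  28/11  -14/11 ]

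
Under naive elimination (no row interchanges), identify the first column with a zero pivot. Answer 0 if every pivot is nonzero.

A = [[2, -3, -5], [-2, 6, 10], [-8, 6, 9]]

Naive forward elimination:
R2 <- R2 - (-1)*R1:  [ 0  3  5 ]
R3 <- R3 - (-4)*R1:  [   0   -6  -11 ]
R3 <- R3 - (-2)*R2:  [  0   0  -1 ]
All pivots nonzero; naive elimination completes without hitting a zero pivot.

first zero-pivot column = 0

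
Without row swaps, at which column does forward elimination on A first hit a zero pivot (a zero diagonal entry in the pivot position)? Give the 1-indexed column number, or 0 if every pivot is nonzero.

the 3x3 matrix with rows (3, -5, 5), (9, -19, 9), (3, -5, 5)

Naive forward elimination:
R2 <- R2 - (3)*R1:  [  0  -4  -6 ]
R3 <- R3 - (1)*R1:  [ 0  0  0 ]
Matrix at this point:
[ 3  -5   5 ]
[ 0  -4  -6 ]
[ 0   0   0 ]
Pivot entry (3,3) in the last row is zero and there are no rows below to swap with -> zero pivot in column 3 (A is singular).

first zero-pivot column = 3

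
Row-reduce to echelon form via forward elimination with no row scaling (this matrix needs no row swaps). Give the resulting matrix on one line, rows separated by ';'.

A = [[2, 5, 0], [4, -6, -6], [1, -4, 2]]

Forward elimination:
R2 <- R2 - (2)*R1:  [   0  -16   -6 ]
R3 <- R3 - (1/2)*R1:  [     0  -13/2      2 ]
R3 <- R3 - (13/32)*R2:  [     0      0  71/16 ]
Row echelon form:
[ 2    5      0 ]
[ 0  -16     -6 ]
[ 0    0  71/16 ]

REF = [2 5 0; 0 -16 -6; 0 0 71/16]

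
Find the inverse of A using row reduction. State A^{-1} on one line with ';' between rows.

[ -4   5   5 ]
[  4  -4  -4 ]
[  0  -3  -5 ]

Gauss-Jordan on [A | I]:
R1 <- (1/-4)*R1:  [    1  -5/4  -5/4  |  -1/4     0     0 ]
R2 <- R2 - (4)*R1:  [ 0  1  1  |  1  1  0 ]
R1 <- R1 - (-5/4)*R2:  [   1    0    0  |    1  5/4    0 ]
R3 <- R3 - (-3)*R2:  [  0   0  -2  |   3   3   1 ]
R3 <- (1/-2)*R3:  [    0     0     1  |  -3/2  -3/2  -1/2 ]
R2 <- R2 - (1)*R3:  [   0    1    0  |  5/2  5/2  1/2 ]
Right block of [I | A^{-1}] is the inverse:
[    1   5/4     0 ]
[  5/2   5/2   1/2 ]
[ -3/2  -3/2  -1/2 ]

inverse = [1 5/4 0; 5/2 5/2 1/2; -3/2 -3/2 -1/2]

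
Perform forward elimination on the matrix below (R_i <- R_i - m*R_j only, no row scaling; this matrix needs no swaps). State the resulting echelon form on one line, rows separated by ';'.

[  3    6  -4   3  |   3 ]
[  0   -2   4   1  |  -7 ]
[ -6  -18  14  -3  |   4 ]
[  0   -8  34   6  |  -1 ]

Forward elimination:
R3 <- R3 - (-2)*R1:  [  0  -6   6   3  10 ]
R3 <- R3 - (3)*R2:  [  0   0  -6   0  31 ]
R4 <- R4 - (4)*R2:  [  0   0  18   2  27 ]
R4 <- R4 - (-3)*R3:  [   0    0    0    2  120 ]
Row echelon form:
[ 3   6  -4  3  |    3 ]
[ 0  -2   4  1  |   -7 ]
[ 0   0  -6  0  |   31 ]
[ 0   0   0  2  |  120 ]

REF = [3 6 -4 3 3; 0 -2 4 1 -7; 0 0 -6 0 31; 0 0 0 2 120]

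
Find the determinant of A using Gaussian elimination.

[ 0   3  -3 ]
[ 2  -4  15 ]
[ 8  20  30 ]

Forward elimination:
R1 <-> R2   (pivot in column 1 was zero)
[ 2  -4  15 ]
[ 0   3  -3 ]
[ 8  20  30 ]
R3 <- R3 - (4)*R1:  [   0   36  -30 ]
R3 <- R3 - (12)*R2:  [ 0  0  6 ]
Upper-triangular form:
[ 2  -4  15 ]
[ 0   3  -3 ]
[ 0   0   6 ]
det(A) = (-1)^1 * (2) * (3) * (6) = -36  (1 row swap -> sign -1)

det(A) = -36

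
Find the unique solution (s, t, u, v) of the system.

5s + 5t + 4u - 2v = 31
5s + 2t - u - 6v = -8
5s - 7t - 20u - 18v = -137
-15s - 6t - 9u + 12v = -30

Forward elimination on [A|b]:
R2 <- R2 - (1)*R1:  [   0   -3   -5   -4  -39 ]
R3 <- R3 - (1)*R1:  [    0   -12   -24   -16  -168 ]
R4 <- R4 - (-3)*R1:  [  0   9   3   6  63 ]
R3 <- R3 - (4)*R2:  [   0    0   -4    0  -12 ]
R4 <- R4 - (-3)*R2:  [   0    0  -12   -6  -54 ]
R4 <- R4 - (3)*R3:  [   0    0    0   -6  -18 ]
Row echelon form:
[ 5   5   4  -2  |   31 ]
[ 0  -3  -5  -4  |  -39 ]
[ 0   0  -4   0  |  -12 ]
[ 0   0   0  -6  |  -18 ]
Back-substitution:
v = (-18) / -6 = 3
u = (-12) / -4 = 3
t = (-39 - (-5)*(3) - (-4)*(3)) / -3 = 4
s = (31 - (5)*(4) - (4)*(3) - (-2)*(3)) / 5 = 1

(1, 4, 3, 3)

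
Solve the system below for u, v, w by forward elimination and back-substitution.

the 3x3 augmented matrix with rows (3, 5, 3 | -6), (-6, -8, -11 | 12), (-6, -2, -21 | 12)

(-2, 0, 0)

Forward elimination on [A|b]:
R2 <- R2 - (-2)*R1:  [  0   2  -5   0 ]
R3 <- R3 - (-2)*R1:  [   0    8  -15    0 ]
R3 <- R3 - (4)*R2:  [ 0  0  5  0 ]
Row echelon form:
[ 3  5   3  |  -6 ]
[ 0  2  -5  |   0 ]
[ 0  0   5  |   0 ]
Back-substitution:
w = (0) / 5 = 0
v = (0 - (-5)*(0)) / 2 = 0
u = (-6 - (5)*(0) - (3)*(0)) / 3 = -2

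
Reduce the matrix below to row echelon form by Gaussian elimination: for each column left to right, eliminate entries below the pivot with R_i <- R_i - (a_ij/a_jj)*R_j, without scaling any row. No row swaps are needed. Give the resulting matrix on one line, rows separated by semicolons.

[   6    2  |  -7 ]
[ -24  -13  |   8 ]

Forward elimination:
R2 <- R2 - (-4)*R1:  [   0   -5  -20 ]
Row echelon form:
[ 6   2  |   -7 ]
[ 0  -5  |  -20 ]

REF = [6 2 -7; 0 -5 -20]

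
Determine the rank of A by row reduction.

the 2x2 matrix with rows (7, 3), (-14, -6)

rank(A) = 1

Row reduction:
R2 <- R2 - (-2)*R1:  [ 0  0 ]
Row echelon form:
[ 7  3 ]
[ 0  0 ]
Nonzero rows / pivot columns: 1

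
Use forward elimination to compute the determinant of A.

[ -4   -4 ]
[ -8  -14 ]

det(A) = 24

Forward elimination:
R2 <- R2 - (2)*R1:  [  0  -6 ]
Upper-triangular form:
[ -4  -4 ]
[  0  -6 ]
det(A) = (-1)^0 * (-4) * (-6) = 24  (0 row swaps -> sign +1)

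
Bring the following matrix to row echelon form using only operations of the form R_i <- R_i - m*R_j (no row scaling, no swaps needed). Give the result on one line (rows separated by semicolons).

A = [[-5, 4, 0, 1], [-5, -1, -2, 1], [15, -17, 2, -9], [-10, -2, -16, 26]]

REF = [-5 4 0 1; 0 -5 -2 0; 0 0 4 -6; 0 0 0 6]

Forward elimination:
R2 <- R2 - (1)*R1:  [  0  -5  -2   0 ]
R3 <- R3 - (-3)*R1:  [  0  -5   2  -6 ]
R4 <- R4 - (2)*R1:  [   0  -10  -16   24 ]
R3 <- R3 - (1)*R2:  [  0   0   4  -6 ]
R4 <- R4 - (2)*R2:  [   0    0  -12   24 ]
R4 <- R4 - (-3)*R3:  [ 0  0  0  6 ]
Row echelon form:
[ -5   4   0   1 ]
[  0  -5  -2   0 ]
[  0   0   4  -6 ]
[  0   0   0   6 ]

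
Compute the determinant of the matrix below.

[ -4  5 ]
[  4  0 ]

det(A) = -20

Forward elimination:
R2 <- R2 - (-1)*R1:  [ 0  5 ]
Upper-triangular form:
[ -4  5 ]
[  0  5 ]
det(A) = (-1)^0 * (-4) * (5) = -20  (0 row swaps -> sign +1)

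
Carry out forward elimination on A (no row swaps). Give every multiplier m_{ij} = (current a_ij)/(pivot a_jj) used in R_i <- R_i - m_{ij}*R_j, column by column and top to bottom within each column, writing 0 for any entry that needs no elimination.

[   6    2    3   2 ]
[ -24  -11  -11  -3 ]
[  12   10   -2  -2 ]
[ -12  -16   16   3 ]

multipliers: -4, 2, -2, -2, 4, -3

Forward elimination:
R2 <- R2 - (-4)*R1:  [  0  -3   1   5 ]
R3 <- R3 - (2)*R1:  [  0   6  -8  -6 ]
R4 <- R4 - (-2)*R1:  [   0  -12   22    7 ]
R3 <- R3 - (-2)*R2:  [  0   0  -6   4 ]
R4 <- R4 - (4)*R2:  [   0    0   18  -13 ]
R4 <- R4 - (-3)*R3:  [  0   0   0  -1 ]
Multipliers (in order of application): m_{21} = -4, m_{31} = 2, m_{41} = -2, m_{32} = -2, m_{42} = 4, m_{43} = -3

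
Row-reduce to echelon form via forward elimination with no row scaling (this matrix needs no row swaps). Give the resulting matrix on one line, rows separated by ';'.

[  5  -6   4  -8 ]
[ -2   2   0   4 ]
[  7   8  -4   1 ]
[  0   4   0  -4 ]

Forward elimination:
R2 <- R2 - (-2/5)*R1:  [    0  -2/5   8/5   4/5 ]
R3 <- R3 - (7/5)*R1:  [     0   82/5  -48/5   61/5 ]
R3 <- R3 - (-41)*R2:  [  0   0  56  45 ]
R4 <- R4 - (-10)*R2:  [  0   0  16   4 ]
R4 <- R4 - (2/7)*R3:  [     0      0      0  -62/7 ]
Row echelon form:
[ 5    -6    4     -8 ]
[ 0  -2/5  8/5    4/5 ]
[ 0     0   56     45 ]
[ 0     0    0  -62/7 ]

REF = [5 -6 4 -8; 0 -2/5 8/5 4/5; 0 0 56 45; 0 0 0 -62/7]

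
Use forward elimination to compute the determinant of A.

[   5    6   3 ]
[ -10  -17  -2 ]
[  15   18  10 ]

det(A) = -25

Forward elimination:
R2 <- R2 - (-2)*R1:  [  0  -5   4 ]
R3 <- R3 - (3)*R1:  [ 0  0  1 ]
Upper-triangular form:
[ 5   6  3 ]
[ 0  -5  4 ]
[ 0   0  1 ]
det(A) = (-1)^0 * (5) * (-5) * (1) = -25  (0 row swaps -> sign +1)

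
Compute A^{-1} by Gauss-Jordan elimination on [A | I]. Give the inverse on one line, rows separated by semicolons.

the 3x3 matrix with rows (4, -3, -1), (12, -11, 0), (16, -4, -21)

inverse = [231/40 -59/40 -11/40; 63/10 -17/10 -3/10; 16/5 -4/5 -1/5]

Gauss-Jordan on [A | I]:
R1 <- (1/4)*R1:  [    1  -3/4  -1/4  |   1/4     0     0 ]
R2 <- R2 - (12)*R1:  [  0  -2   3  |  -3   1   0 ]
R3 <- R3 - (16)*R1:  [   0    8  -17  |   -4    0    1 ]
R2 <- (1/-2)*R2:  [    0     1  -3/2  |   3/2  -1/2     0 ]
R1 <- R1 - (-3/4)*R2:  [     1      0  -11/8  |   11/8   -3/8      0 ]
R3 <- R3 - (8)*R2:  [   0    0   -5  |  -16    4    1 ]
R3 <- (1/-5)*R3:  [    0     0     1  |  16/5  -4/5  -1/5 ]
R1 <- R1 - (-11/8)*R3:  [      1       0       0  |  231/40  -59/40  -11/40 ]
R2 <- R2 - (-3/2)*R3:  [      0       1       0  |   63/10  -17/10   -3/10 ]
Right block of [I | A^{-1}] is the inverse:
[ 231/40  -59/40  -11/40 ]
[  63/10  -17/10   -3/10 ]
[   16/5    -4/5    -1/5 ]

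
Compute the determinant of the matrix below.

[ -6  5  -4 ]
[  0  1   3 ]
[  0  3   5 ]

Forward elimination:
R3 <- R3 - (3)*R2:  [  0   0  -4 ]
Upper-triangular form:
[ -6  5  -4 ]
[  0  1   3 ]
[  0  0  -4 ]
det(A) = (-1)^0 * (-6) * (1) * (-4) = 24  (0 row swaps -> sign +1)

det(A) = 24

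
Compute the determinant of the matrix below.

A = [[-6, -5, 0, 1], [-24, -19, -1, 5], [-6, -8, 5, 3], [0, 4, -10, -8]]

det(A) = -36

Forward elimination:
R2 <- R2 - (4)*R1:  [  0   1  -1   1 ]
R3 <- R3 - (1)*R1:  [  0  -3   5   2 ]
R3 <- R3 - (-3)*R2:  [ 0  0  2  5 ]
R4 <- R4 - (4)*R2:  [   0    0   -6  -12 ]
R4 <- R4 - (-3)*R3:  [ 0  0  0  3 ]
Upper-triangular form:
[ -6  -5   0  1 ]
[  0   1  -1  1 ]
[  0   0   2  5 ]
[  0   0   0  3 ]
det(A) = (-1)^0 * (-6) * (1) * (2) * (3) = -36  (0 row swaps -> sign +1)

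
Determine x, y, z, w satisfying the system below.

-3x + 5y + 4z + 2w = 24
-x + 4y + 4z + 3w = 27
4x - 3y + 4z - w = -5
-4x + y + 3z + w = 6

(1, 3, 1, 4)

Forward elimination on [A|b]:
R2 <- R2 - (1/3)*R1:  [   0  7/3  8/3  7/3   19 ]
R3 <- R3 - (-4/3)*R1:  [    0  11/3  28/3   5/3    27 ]
R4 <- R4 - (4/3)*R1:  [     0  -17/3   -7/3   -5/3    -26 ]
R3 <- R3 - (11/7)*R2:  [     0      0   36/7     -2  -20/7 ]
R4 <- R4 - (-17/7)*R2:  [     0      0   29/7      4  141/7 ]
R4 <- R4 - (29/36)*R3:  [      0       0       0  101/18   202/9 ]
Row echelon form:
[ -3    5     4       2  |     24 ]
[  0  7/3   8/3     7/3  |     19 ]
[  0    0  36/7      -2  |  -20/7 ]
[  0    0     0  101/18  |  202/9 ]
Back-substitution:
w = (202/9) / (101/18) = 4
z = (-20/7 - (-2)*(4)) / (36/7) = 1
y = (19 - (8/3)*(1) - (7/3)*(4)) / (7/3) = 3
x = (24 - (5)*(3) - (4)*(1) - (2)*(4)) / -3 = 1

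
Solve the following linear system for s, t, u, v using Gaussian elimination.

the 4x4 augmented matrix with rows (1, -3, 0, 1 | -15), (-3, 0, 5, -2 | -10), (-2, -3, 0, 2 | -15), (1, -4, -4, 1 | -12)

Forward elimination on [A|b]:
R2 <- R2 - (-3)*R1:  [   0   -9    5    1  -55 ]
R3 <- R3 - (-2)*R1:  [   0   -9    0    4  -45 ]
R4 <- R4 - (1)*R1:  [  0  -1  -4   0   3 ]
R3 <- R3 - (1)*R2:  [  0   0  -5   3  10 ]
R4 <- R4 - (1/9)*R2:  [     0      0  -41/9   -1/9   82/9 ]
R4 <- R4 - (41/45)*R3:  [       0        0        0  -128/45        0 ]
Row echelon form:
[ 1  -3   0        1  |  -15 ]
[ 0  -9   5        1  |  -55 ]
[ 0   0  -5        3  |   10 ]
[ 0   0   0  -128/45  |    0 ]
Back-substitution:
v = (0) / (-128/45) = 0
u = (10 - (3)*(0)) / -5 = -2
t = (-55 - (5)*(-2) - (1)*(0)) / -9 = 5
s = (-15 - (-3)*(5) - (1)*(0)) / 1 = 0

(0, 5, -2, 0)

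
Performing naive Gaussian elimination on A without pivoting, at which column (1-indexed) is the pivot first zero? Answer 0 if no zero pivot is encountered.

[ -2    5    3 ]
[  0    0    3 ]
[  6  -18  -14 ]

Naive forward elimination:
R3 <- R3 - (-3)*R1:  [  0  -3  -5 ]
Matrix at this point:
[ -2   5   3 ]
[  0   0   3 ]
[  0  -3  -5 ]
Pivot entry (2,2) is zero but row 3 has -3 in column 2 -> naive elimination stops; a row interchange (e.g. R2 <-> R3) would be required here.

first zero-pivot column = 2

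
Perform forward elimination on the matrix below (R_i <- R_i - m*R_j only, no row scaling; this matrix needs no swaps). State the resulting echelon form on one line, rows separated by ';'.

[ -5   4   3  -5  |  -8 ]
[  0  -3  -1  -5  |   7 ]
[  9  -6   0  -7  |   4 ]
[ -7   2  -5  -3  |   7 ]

Forward elimination:
R3 <- R3 - (-9/5)*R1:  [     0    6/5   27/5    -16  -52/5 ]
R4 <- R4 - (7/5)*R1:  [     0  -18/5  -46/5      4   91/5 ]
R3 <- R3 - (-2/5)*R2:  [     0      0      5    -18  -38/5 ]
R4 <- R4 - (6/5)*R2:  [    0     0    -8    10  49/5 ]
R4 <- R4 - (-8/5)*R3:  [      0       0       0   -94/5  -59/25 ]
Row echelon form:
[ -5   4   3     -5  |      -8 ]
[  0  -3  -1     -5  |       7 ]
[  0   0   5    -18  |   -38/5 ]
[  0   0   0  -94/5  |  -59/25 ]

REF = [-5 4 3 -5 -8; 0 -3 -1 -5 7; 0 0 5 -18 -38/5; 0 0 0 -94/5 -59/25]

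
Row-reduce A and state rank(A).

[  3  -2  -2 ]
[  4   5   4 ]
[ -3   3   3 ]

rank(A) = 3

Row reduction:
R2 <- R2 - (4/3)*R1:  [    0  23/3  20/3 ]
R3 <- R3 - (-1)*R1:  [ 0  1  1 ]
R3 <- R3 - (3/23)*R2:  [    0     0  3/23 ]
Row echelon form:
[ 3    -2    -2 ]
[ 0  23/3  20/3 ]
[ 0     0  3/23 ]
Nonzero rows / pivot columns: 3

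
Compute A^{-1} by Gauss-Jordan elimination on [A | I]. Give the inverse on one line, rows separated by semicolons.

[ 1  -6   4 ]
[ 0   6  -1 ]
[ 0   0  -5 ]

inverse = [1 1 3/5; 0 1/6 -1/30; 0 0 -1/5]

Gauss-Jordan on [A | I]:
R2 <- (1/6)*R2:  [    0     1  -1/6  |     0   1/6     0 ]
R1 <- R1 - (-6)*R2:  [ 1  0  3  |  1  1  0 ]
R3 <- (1/-5)*R3:  [    0     0     1  |     0     0  -1/5 ]
R1 <- R1 - (3)*R3:  [   1    0    0  |    1    1  3/5 ]
R2 <- R2 - (-1/6)*R3:  [     0      1      0  |      0    1/6  -1/30 ]
Right block of [I | A^{-1}] is the inverse:
[ 1    1    3/5 ]
[ 0  1/6  -1/30 ]
[ 0    0   -1/5 ]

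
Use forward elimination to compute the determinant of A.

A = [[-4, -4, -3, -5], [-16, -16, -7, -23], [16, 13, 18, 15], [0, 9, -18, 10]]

Forward elimination:
R2 <- R2 - (4)*R1:  [  0   0   5  -3 ]
R3 <- R3 - (-4)*R1:  [  0  -3   6  -5 ]
R2 <-> R3   (pivot in column 2 was zero)
[ -4  -4   -3  -5 ]
[  0  -3    6  -5 ]
[  0   0    5  -3 ]
[  0   9  -18  10 ]
R4 <- R4 - (-3)*R2:  [  0   0   0  -5 ]
Upper-triangular form:
[ -4  -4  -3  -5 ]
[  0  -3   6  -5 ]
[  0   0   5  -3 ]
[  0   0   0  -5 ]
det(A) = (-1)^1 * (-4) * (-3) * (5) * (-5) = 300  (1 row swap -> sign -1)

det(A) = 300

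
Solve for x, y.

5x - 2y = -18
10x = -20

(-2, 4)

Forward elimination on [A|b]:
R2 <- R2 - (2)*R1:  [  0   4  16 ]
Row echelon form:
[ 5  -2  |  -18 ]
[ 0   4  |   16 ]
Back-substitution:
y = (16) / 4 = 4
x = (-18 - (-2)*(4)) / 5 = -2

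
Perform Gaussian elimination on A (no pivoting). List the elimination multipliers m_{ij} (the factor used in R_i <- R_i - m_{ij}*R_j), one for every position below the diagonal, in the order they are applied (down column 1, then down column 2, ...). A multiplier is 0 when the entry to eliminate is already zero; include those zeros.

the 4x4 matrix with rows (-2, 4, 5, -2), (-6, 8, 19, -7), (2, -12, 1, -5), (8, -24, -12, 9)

Forward elimination:
R2 <- R2 - (3)*R1:  [  0  -4   4  -1 ]
R3 <- R3 - (-1)*R1:  [  0  -8   6  -7 ]
R4 <- R4 - (-4)*R1:  [  0  -8   8   1 ]
R3 <- R3 - (2)*R2:  [  0   0  -2  -5 ]
R4 <- R4 - (2)*R2:  [ 0  0  0  3 ]
R4: entry in column 3 is already 0 -> m_{43} = 0 (no row operation needed)
Multipliers (in order of application): m_{21} = 3, m_{31} = -1, m_{41} = -4, m_{32} = 2, m_{42} = 2, m_{43} = 0

multipliers: 3, -1, -4, 2, 2, 0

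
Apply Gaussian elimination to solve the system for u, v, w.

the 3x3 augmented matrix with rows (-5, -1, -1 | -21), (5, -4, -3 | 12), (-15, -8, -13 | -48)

Forward elimination on [A|b]:
R2 <- R2 - (-1)*R1:  [  0  -5  -4  -9 ]
R3 <- R3 - (3)*R1:  [   0   -5  -10   15 ]
R3 <- R3 - (1)*R2:  [  0   0  -6  24 ]
Row echelon form:
[ -5  -1  -1  |  -21 ]
[  0  -5  -4  |   -9 ]
[  0   0  -6  |   24 ]
Back-substitution:
w = (24) / -6 = -4
v = (-9 - (-4)*(-4)) / -5 = 5
u = (-21 - (-1)*(5) - (-1)*(-4)) / -5 = 4

(4, 5, -4)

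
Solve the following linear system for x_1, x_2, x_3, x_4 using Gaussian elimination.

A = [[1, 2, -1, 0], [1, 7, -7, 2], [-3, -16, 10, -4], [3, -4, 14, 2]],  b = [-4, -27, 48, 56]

(4, -3, 2, 2)

Forward elimination on [A|b]:
R2 <- R2 - (1)*R1:  [   0    5   -6    2  -23 ]
R3 <- R3 - (-3)*R1:  [   0  -10    7   -4   36 ]
R4 <- R4 - (3)*R1:  [   0  -10   17    2   68 ]
R3 <- R3 - (-2)*R2:  [   0    0   -5    0  -10 ]
R4 <- R4 - (-2)*R2:  [  0   0   5   6  22 ]
R4 <- R4 - (-1)*R3:  [  0   0   0   6  12 ]
Row echelon form:
[ 1  2  -1  0  |   -4 ]
[ 0  5  -6  2  |  -23 ]
[ 0  0  -5  0  |  -10 ]
[ 0  0   0  6  |   12 ]
Back-substitution:
x_4 = (12) / 6 = 2
x_3 = (-10) / -5 = 2
x_2 = (-23 - (-6)*(2) - (2)*(2)) / 5 = -3
x_1 = (-4 - (2)*(-3) - (-1)*(2)) / 1 = 4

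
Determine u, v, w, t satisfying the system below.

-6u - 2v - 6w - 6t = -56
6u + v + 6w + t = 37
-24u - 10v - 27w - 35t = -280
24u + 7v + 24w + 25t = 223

(0, 4, 5, 3)

Forward elimination on [A|b]:
R2 <- R2 - (-1)*R1:  [   0   -1    0   -5  -19 ]
R3 <- R3 - (4)*R1:  [   0   -2   -3  -11  -56 ]
R4 <- R4 - (-4)*R1:  [  0  -1   0   1  -1 ]
R3 <- R3 - (2)*R2:  [   0    0   -3   -1  -18 ]
R4 <- R4 - (1)*R2:  [  0   0   0   6  18 ]
Row echelon form:
[ -6  -2  -6  -6  |  -56 ]
[  0  -1   0  -5  |  -19 ]
[  0   0  -3  -1  |  -18 ]
[  0   0   0   6  |   18 ]
Back-substitution:
t = (18) / 6 = 3
w = (-18 - (-1)*(3)) / -3 = 5
v = (-19 - (-5)*(3)) / -1 = 4
u = (-56 - (-2)*(4) - (-6)*(5) - (-6)*(3)) / -6 = 0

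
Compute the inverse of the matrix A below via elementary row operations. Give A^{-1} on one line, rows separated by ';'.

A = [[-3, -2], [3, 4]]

inverse = [-2/3 -1/3; 1/2 1/2]

Gauss-Jordan on [A | I]:
R1 <- (1/-3)*R1:  [    1   2/3  |  -1/3     0 ]
R2 <- R2 - (3)*R1:  [ 0  2  |  1  1 ]
R2 <- (1/2)*R2:  [   0    1  |  1/2  1/2 ]
R1 <- R1 - (2/3)*R2:  [    1     0  |  -2/3  -1/3 ]
Right block of [I | A^{-1}] is the inverse:
[ -2/3  -1/3 ]
[  1/2   1/2 ]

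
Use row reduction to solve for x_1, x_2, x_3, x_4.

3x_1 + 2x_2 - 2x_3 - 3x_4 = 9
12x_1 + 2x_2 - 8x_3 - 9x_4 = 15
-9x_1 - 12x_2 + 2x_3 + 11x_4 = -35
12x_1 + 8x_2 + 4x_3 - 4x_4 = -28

Forward elimination on [A|b]:
R2 <- R2 - (4)*R1:  [   0   -6    0    3  -21 ]
R3 <- R3 - (-3)*R1:  [  0  -6  -4   2  -8 ]
R4 <- R4 - (4)*R1:  [   0    0   12    8  -64 ]
R3 <- R3 - (1)*R2:  [  0   0  -4  -1  13 ]
R4 <- R4 - (-3)*R3:  [   0    0    0    5  -25 ]
Row echelon form:
[ 3   2  -2  -3  |    9 ]
[ 0  -6   0   3  |  -21 ]
[ 0   0  -4  -1  |   13 ]
[ 0   0   0   5  |  -25 ]
Back-substitution:
x_4 = (-25) / 5 = -5
x_3 = (13 - (-1)*(-5)) / -4 = -2
x_2 = (-21 - (3)*(-5)) / -6 = 1
x_1 = (9 - (2)*(1) - (-2)*(-2) - (-3)*(-5)) / 3 = -4

(-4, 1, -2, -5)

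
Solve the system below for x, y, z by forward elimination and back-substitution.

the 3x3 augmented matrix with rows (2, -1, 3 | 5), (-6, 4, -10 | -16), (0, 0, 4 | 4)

Forward elimination on [A|b]:
R2 <- R2 - (-3)*R1:  [  0   1  -1  -1 ]
Row echelon form:
[ 2  -1   3  |   5 ]
[ 0   1  -1  |  -1 ]
[ 0   0   4  |   4 ]
Back-substitution:
z = (4) / 4 = 1
y = (-1 - (-1)*(1)) / 1 = 0
x = (5 - (-1)*(0) - (3)*(1)) / 2 = 1

(1, 0, 1)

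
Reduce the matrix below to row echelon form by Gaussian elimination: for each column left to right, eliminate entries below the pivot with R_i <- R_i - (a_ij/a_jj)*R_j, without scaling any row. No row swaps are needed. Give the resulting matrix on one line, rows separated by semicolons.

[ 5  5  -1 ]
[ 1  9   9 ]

REF = [5 5 -1; 0 8 46/5]

Forward elimination:
R2 <- R2 - (1/5)*R1:  [    0     8  46/5 ]
Row echelon form:
[ 5  5    -1 ]
[ 0  8  46/5 ]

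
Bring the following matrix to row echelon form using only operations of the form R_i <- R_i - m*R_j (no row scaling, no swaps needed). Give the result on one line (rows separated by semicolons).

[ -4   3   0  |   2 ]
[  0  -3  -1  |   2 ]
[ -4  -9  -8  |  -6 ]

REF = [-4 3 0 2; 0 -3 -1 2; 0 0 -4 -16]

Forward elimination:
R3 <- R3 - (1)*R1:  [   0  -12   -8   -8 ]
R3 <- R3 - (4)*R2:  [   0    0   -4  -16 ]
Row echelon form:
[ -4   3   0  |    2 ]
[  0  -3  -1  |    2 ]
[  0   0  -4  |  -16 ]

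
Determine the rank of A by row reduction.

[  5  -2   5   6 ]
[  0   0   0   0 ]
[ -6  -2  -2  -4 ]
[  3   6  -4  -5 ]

Row reduction:
R3 <- R3 - (-6/5)*R1:  [     0  -22/5      4   16/5 ]
R4 <- R4 - (3/5)*R1:  [     0   36/5     -7  -43/5 ]
R2 <-> R3   (pivot in column 2 was zero)
[ 5     -2   5      6 ]
[ 0  -22/5   4   16/5 ]
[ 0      0   0      0 ]
[ 0   36/5  -7  -43/5 ]
R4 <- R4 - (-18/11)*R2:  [      0       0   -5/11  -37/11 ]
R3 <-> R4   (pivot in column 3 was zero)
[ 5     -2      5       6 ]
[ 0  -22/5      4    16/5 ]
[ 0      0  -5/11  -37/11 ]
[ 0      0      0       0 ]
Row echelon form:
[ 5     -2      5       6 ]
[ 0  -22/5      4    16/5 ]
[ 0      0  -5/11  -37/11 ]
[ 0      0      0       0 ]
Nonzero rows / pivot columns: 3

rank(A) = 3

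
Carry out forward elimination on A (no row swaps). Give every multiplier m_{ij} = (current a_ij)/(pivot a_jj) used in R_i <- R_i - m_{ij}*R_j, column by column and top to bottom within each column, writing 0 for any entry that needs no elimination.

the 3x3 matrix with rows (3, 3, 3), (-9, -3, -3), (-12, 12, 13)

multipliers: -3, -4, 4

Forward elimination:
R2 <- R2 - (-3)*R1:  [ 0  6  6 ]
R3 <- R3 - (-4)*R1:  [  0  24  25 ]
R3 <- R3 - (4)*R2:  [ 0  0  1 ]
Multipliers (in order of application): m_{21} = -3, m_{31} = -4, m_{32} = 4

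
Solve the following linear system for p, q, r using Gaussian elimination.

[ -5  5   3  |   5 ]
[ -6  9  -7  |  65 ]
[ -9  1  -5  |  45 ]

(-2, 2, -5)

Forward elimination on [A|b]:
R2 <- R2 - (6/5)*R1:  [     0      3  -53/5     59 ]
R3 <- R3 - (9/5)*R1:  [     0     -8  -52/5     36 ]
R3 <- R3 - (-8/3)*R2:  [      0       0  -116/3   580/3 ]
Row echelon form:
[ -5  5       3  |      5 ]
[  0  3   -53/5  |     59 ]
[  0  0  -116/3  |  580/3 ]
Back-substitution:
r = (580/3) / (-116/3) = -5
q = (59 - (-53/5)*(-5)) / 3 = 2
p = (5 - (5)*(2) - (3)*(-5)) / -5 = -2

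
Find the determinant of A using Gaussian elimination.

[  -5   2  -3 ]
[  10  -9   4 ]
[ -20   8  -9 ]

Forward elimination:
R2 <- R2 - (-2)*R1:  [  0  -5  -2 ]
R3 <- R3 - (4)*R1:  [ 0  0  3 ]
Upper-triangular form:
[ -5   2  -3 ]
[  0  -5  -2 ]
[  0   0   3 ]
det(A) = (-1)^0 * (-5) * (-5) * (3) = 75  (0 row swaps -> sign +1)

det(A) = 75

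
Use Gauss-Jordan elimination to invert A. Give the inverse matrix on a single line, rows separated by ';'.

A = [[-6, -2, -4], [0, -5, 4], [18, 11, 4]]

Gauss-Jordan on [A | I]:
R1 <- (1/-6)*R1:  [    1   1/3   2/3  |  -1/6     0     0 ]
R3 <- R3 - (18)*R1:  [  0   5  -8  |   3   0   1 ]
R2 <- (1/-5)*R2:  [    0     1  -4/5  |     0  -1/5     0 ]
R1 <- R1 - (1/3)*R2:  [     1      0  14/15  |   -1/6   1/15      0 ]
R3 <- R3 - (5)*R2:  [  0   0  -4  |   3   1   1 ]
R3 <- (1/-4)*R3:  [    0     0     1  |  -3/4  -1/4  -1/4 ]
R1 <- R1 - (14/15)*R3:  [    1     0     0  |  8/15  3/10  7/30 ]
R2 <- R2 - (-4/5)*R3:  [    0     1     0  |  -3/5  -2/5  -1/5 ]
Right block of [I | A^{-1}] is the inverse:
[ 8/15  3/10  7/30 ]
[ -3/5  -2/5  -1/5 ]
[ -3/4  -1/4  -1/4 ]

inverse = [8/15 3/10 7/30; -3/5 -2/5 -1/5; -3/4 -1/4 -1/4]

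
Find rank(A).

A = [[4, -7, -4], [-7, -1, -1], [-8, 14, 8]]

Row reduction:
R2 <- R2 - (-7/4)*R1:  [     0  -53/4     -8 ]
R3 <- R3 - (-2)*R1:  [ 0  0  0 ]
Row echelon form:
[ 4     -7  -4 ]
[ 0  -53/4  -8 ]
[ 0      0   0 ]
Nonzero rows / pivot columns: 2

rank(A) = 2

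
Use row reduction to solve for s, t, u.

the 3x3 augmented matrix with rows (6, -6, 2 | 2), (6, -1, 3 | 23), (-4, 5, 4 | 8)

(4, 4, 1)

Forward elimination on [A|b]:
R2 <- R2 - (1)*R1:  [  0   5   1  21 ]
R3 <- R3 - (-2/3)*R1:  [    0     1  16/3  28/3 ]
R3 <- R3 - (1/5)*R2:  [     0      0  77/15  77/15 ]
Row echelon form:
[ 6  -6      2  |      2 ]
[ 0   5      1  |     21 ]
[ 0   0  77/15  |  77/15 ]
Back-substitution:
u = (77/15) / (77/15) = 1
t = (21 - (1)*(1)) / 5 = 4
s = (2 - (-6)*(4) - (2)*(1)) / 6 = 4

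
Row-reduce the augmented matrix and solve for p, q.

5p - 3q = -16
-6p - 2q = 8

Forward elimination on [A|b]:
R2 <- R2 - (-6/5)*R1:  [     0  -28/5  -56/5 ]
Row echelon form:
[ 5     -3  |    -16 ]
[ 0  -28/5  |  -56/5 ]
Back-substitution:
q = (-56/5) / (-28/5) = 2
p = (-16 - (-3)*(2)) / 5 = -2

(-2, 2)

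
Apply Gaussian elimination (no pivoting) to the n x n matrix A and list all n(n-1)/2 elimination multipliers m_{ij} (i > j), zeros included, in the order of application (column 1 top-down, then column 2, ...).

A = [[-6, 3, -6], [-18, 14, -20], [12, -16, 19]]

multipliers: 3, -2, -2

Forward elimination:
R2 <- R2 - (3)*R1:  [  0   5  -2 ]
R3 <- R3 - (-2)*R1:  [   0  -10    7 ]
R3 <- R3 - (-2)*R2:  [ 0  0  3 ]
Multipliers (in order of application): m_{21} = 3, m_{31} = -2, m_{32} = -2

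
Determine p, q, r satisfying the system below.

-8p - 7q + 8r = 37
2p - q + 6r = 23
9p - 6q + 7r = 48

(1, -3, 3)

Forward elimination on [A|b]:
R2 <- R2 - (-1/4)*R1:  [     0  -11/4      8  129/4 ]
R3 <- R3 - (-9/8)*R1:  [      0  -111/8      16   717/8 ]
R3 <- R3 - (111/22)*R2:  [       0        0  -268/11  -804/11 ]
Row echelon form:
[ -8     -7        8  |       37 ]
[  0  -11/4        8  |    129/4 ]
[  0      0  -268/11  |  -804/11 ]
Back-substitution:
r = (-804/11) / (-268/11) = 3
q = (129/4 - (8)*(3)) / (-11/4) = -3
p = (37 - (-7)*(-3) - (8)*(3)) / -8 = 1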